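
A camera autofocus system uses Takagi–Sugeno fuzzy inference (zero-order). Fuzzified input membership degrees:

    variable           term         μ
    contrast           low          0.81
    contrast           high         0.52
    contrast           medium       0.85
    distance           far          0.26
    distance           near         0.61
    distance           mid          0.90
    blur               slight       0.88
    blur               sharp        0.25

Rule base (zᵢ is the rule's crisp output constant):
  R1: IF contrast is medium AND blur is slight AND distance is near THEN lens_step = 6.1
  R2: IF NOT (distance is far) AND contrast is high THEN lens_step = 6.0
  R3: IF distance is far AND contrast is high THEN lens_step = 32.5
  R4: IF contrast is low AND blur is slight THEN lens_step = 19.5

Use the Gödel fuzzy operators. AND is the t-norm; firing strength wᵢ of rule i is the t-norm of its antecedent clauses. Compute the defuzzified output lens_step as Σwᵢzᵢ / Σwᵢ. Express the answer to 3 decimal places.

R1 (z=6.1): medium=0.85, slight=0.88, near=0.61; AND[min(a, b)] → w = 0.61
R2 (z=6.0): ¬far=1−0.26=0.74, high=0.52; AND[min(a, b)] → w = 0.52
R3 (z=32.5): far=0.26, high=0.52; AND[min(a, b)] → w = 0.26
R4 (z=19.5): low=0.81, slight=0.88; AND[min(a, b)] → w = 0.81
Weighted average = (0.61·6.1 + 0.52·6.0 + 0.26·32.5 + 0.81·19.5) / (0.61 + 0.52 + 0.26 + 0.81)
  = 31.0860 / 2.2000 = 14.130

14.130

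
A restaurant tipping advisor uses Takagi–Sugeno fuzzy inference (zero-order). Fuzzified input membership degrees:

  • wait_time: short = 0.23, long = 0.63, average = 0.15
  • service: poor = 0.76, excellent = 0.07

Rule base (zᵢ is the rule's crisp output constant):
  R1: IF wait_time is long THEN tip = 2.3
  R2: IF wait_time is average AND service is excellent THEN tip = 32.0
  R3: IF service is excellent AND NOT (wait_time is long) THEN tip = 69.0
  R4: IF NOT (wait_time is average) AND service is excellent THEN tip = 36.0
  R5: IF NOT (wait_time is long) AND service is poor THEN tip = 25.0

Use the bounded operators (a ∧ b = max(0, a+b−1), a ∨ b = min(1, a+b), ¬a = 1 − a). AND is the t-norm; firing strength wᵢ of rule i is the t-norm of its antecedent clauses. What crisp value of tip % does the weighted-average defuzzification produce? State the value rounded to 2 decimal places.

6.18

R1 (z=2.3): long=0.63 → w = 0.63
R2 (z=32.0): average=0.15, excellent=0.07; AND[max(0, a+b−1)] → w = 0.00
R3 (z=69.0): excellent=0.07, ¬long=1−0.63=0.37; AND[max(0, a+b−1)] → w = 0.00
R4 (z=36.0): ¬average=1−0.15=0.85, excellent=0.07; AND[max(0, a+b−1)] → w = 0.00
R5 (z=25.0): ¬long=1−0.63=0.37, poor=0.76; AND[max(0, a+b−1)] → w = 0.13
Weighted average = (0.63·2.3 + 0.00·32.0 + 0.00·69.0 + 0.00·36.0 + 0.13·25.0) / (0.63 + 0.00 + 0.00 + 0.00 + 0.13)
  = 4.6990 / 0.7600 = 6.18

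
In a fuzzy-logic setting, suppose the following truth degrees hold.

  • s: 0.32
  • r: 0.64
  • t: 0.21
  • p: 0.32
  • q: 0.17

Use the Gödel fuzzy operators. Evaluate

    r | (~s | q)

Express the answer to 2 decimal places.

~s = 1 − 0.32 = 0.68
~s | q = max(a, b) on (0.68, 0.17) = 0.68
r | (~s | q) = max(a, b) on (0.64, 0.68) = 0.68

0.68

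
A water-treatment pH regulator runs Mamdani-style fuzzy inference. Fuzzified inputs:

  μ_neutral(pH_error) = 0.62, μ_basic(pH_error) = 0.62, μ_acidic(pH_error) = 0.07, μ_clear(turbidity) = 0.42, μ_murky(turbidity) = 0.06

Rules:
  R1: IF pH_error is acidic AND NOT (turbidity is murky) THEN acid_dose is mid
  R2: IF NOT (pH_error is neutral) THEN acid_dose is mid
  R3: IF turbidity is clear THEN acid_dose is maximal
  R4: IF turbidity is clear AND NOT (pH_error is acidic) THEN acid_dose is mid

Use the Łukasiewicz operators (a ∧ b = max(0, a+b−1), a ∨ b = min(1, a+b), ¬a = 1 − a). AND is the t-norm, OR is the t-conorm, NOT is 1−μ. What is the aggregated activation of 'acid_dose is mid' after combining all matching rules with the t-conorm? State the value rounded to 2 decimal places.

R1: acidic=0.07, ¬murky=1−0.06=0.94; AND[max(0, a+b−1)] → w = 0.01
R2: ¬neutral=1−0.62=0.38 → w = 0.38
R3: clear=0.42 → w = 0.42
R4: clear=0.42, ¬acidic=1−0.07=0.93; AND[max(0, a+b−1)] → w = 0.35
Rules with consequent 'mid': {R1, R2, R4} → strengths 0.01, 0.38, 0.35
Aggregate via t-conorm [min(1, a+b)]: 0.74

0.74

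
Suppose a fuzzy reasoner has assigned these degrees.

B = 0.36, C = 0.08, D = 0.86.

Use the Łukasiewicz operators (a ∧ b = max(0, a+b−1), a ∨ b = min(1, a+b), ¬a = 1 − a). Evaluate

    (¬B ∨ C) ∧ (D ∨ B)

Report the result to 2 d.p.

¬B = 1 − 0.36 = 0.64
¬B ∨ C = min(1, a+b) on (0.64, 0.08) = 0.72
D ∨ B = min(1, a+b) on (0.86, 0.36) = 1.00
(¬B ∨ C) ∧ (D ∨ B) = max(0, a+b−1) on (0.72, 1.00) = 0.72

0.72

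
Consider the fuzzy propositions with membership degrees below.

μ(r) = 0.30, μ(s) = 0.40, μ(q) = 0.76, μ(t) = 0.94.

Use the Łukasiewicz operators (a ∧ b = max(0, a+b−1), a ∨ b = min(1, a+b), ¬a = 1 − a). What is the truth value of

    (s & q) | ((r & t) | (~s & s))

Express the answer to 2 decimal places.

s & q = max(0, a+b−1) on (0.40, 0.76) = 0.16
r & t = max(0, a+b−1) on (0.30, 0.94) = 0.24
~s = 1 − 0.40 = 0.60
~s & s = max(0, a+b−1) on (0.60, 0.40) = 0.00
(r & t) | (~s & s) = min(1, a+b) on (0.24, 0.00) = 0.24
(s & q) | ((r & t) | (~s & s)) = min(1, a+b) on (0.16, 0.24) = 0.40

0.40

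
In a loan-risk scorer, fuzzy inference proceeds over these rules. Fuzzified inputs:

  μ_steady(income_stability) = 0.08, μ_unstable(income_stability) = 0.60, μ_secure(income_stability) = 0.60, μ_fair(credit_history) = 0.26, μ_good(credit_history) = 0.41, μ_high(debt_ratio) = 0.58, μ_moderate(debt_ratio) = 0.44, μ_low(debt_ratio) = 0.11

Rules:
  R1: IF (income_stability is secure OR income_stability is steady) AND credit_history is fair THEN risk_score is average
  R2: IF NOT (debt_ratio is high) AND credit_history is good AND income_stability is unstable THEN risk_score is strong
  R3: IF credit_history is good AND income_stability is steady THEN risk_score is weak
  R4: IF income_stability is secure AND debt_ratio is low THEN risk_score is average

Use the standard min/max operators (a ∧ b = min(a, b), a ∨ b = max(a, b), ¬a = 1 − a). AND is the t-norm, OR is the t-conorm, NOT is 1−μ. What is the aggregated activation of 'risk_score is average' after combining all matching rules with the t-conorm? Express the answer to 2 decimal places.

0.26

R1: (secure=0.60 OR steady=0.08) = 0.60; AND[min(a, b)] with fair=0.26 → w = 0.26
R2: ¬high=1−0.58=0.42, good=0.41, unstable=0.60; AND[min(a, b)] → w = 0.41
R3: good=0.41, steady=0.08; AND[min(a, b)] → w = 0.08
R4: secure=0.60, low=0.11; AND[min(a, b)] → w = 0.11
Rules with consequent 'average': {R1, R4} → strengths 0.26, 0.11
Aggregate via t-conorm [max(a, b)]: 0.26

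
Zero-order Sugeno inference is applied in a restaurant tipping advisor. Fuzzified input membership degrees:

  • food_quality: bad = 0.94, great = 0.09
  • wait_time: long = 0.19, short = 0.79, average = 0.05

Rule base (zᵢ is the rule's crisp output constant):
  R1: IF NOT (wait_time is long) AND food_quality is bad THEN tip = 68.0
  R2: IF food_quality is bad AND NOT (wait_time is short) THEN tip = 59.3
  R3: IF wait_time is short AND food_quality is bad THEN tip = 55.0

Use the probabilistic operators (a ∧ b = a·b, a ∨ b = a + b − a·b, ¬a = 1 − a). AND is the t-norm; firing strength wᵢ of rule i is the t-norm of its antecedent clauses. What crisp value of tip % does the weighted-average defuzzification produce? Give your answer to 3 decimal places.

61.317

R1 (z=68.0): ¬long=1−0.19=0.81, bad=0.94; AND[a·b] → w = 0.7614
R2 (z=59.3): bad=0.94, ¬short=1−0.79=0.21; AND[a·b] → w = 0.1974
R3 (z=55.0): short=0.79, bad=0.94; AND[a·b] → w = 0.7426
Weighted average = (0.7614·68.0 + 0.1974·59.3 + 0.7426·55.0) / (0.7614 + 0.1974 + 0.7426)
  = 104.3240 / 1.7014 = 61.317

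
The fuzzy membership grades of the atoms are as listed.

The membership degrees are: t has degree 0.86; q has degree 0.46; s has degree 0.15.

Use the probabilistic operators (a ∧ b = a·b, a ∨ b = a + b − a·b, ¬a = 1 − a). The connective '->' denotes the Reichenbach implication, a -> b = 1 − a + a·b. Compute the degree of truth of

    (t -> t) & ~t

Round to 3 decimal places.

t -> t  [Reichenbach: 1 − a + a·b] with a=0.8600, b=0.8600 → 0.8796
~t = 1 − 0.8600 = 0.1400
(t -> t) & ~t = a·b on (0.8796, 0.1400) = 0.1231

0.123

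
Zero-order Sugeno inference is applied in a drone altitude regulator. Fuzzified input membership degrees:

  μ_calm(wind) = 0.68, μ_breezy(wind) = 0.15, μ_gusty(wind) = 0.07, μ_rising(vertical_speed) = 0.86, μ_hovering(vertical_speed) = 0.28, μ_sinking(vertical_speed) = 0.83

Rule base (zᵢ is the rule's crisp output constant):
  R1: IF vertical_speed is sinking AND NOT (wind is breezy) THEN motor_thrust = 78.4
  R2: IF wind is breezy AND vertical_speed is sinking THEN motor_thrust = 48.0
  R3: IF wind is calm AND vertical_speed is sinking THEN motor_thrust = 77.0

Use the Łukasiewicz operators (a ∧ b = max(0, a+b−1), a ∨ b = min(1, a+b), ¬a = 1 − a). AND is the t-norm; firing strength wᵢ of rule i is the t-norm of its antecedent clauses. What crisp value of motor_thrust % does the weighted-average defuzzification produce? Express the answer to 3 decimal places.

R1 (z=78.4): sinking=0.83, ¬breezy=1−0.15=0.85; AND[max(0, a+b−1)] → w = 0.68
R2 (z=48.0): breezy=0.15, sinking=0.83; AND[max(0, a+b−1)] → w = 0.00
R3 (z=77.0): calm=0.68, sinking=0.83; AND[max(0, a+b−1)] → w = 0.51
Weighted average = (0.68·78.4 + 0.00·48.0 + 0.51·77.0) / (0.68 + 0.00 + 0.51)
  = 92.5820 / 1.1900 = 77.800

77.800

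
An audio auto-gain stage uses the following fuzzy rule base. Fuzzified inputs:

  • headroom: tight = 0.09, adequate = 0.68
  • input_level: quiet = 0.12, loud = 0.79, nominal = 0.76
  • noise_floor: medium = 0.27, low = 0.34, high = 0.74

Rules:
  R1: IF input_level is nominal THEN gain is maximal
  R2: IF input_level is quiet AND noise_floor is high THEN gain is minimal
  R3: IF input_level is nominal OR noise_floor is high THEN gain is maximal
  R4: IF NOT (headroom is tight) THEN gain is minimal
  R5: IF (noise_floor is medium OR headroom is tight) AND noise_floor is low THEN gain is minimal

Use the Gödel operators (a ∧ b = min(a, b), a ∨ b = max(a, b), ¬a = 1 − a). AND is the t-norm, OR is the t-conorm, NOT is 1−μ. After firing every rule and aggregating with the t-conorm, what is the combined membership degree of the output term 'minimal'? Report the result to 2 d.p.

R1: nominal=0.76 → w = 0.76
R2: quiet=0.12, high=0.74; AND[min(a, b)] → w = 0.12
R3: nominal=0.76, high=0.74; OR[max(a, b)] → w = 0.76
R4: ¬tight=1−0.09=0.91 → w = 0.91
R5: (medium=0.27 OR tight=0.09) = 0.27; AND[min(a, b)] with low=0.34 → w = 0.27
Rules with consequent 'minimal': {R2, R4, R5} → strengths 0.12, 0.91, 0.27
Aggregate via t-conorm [max(a, b)]: 0.91

0.91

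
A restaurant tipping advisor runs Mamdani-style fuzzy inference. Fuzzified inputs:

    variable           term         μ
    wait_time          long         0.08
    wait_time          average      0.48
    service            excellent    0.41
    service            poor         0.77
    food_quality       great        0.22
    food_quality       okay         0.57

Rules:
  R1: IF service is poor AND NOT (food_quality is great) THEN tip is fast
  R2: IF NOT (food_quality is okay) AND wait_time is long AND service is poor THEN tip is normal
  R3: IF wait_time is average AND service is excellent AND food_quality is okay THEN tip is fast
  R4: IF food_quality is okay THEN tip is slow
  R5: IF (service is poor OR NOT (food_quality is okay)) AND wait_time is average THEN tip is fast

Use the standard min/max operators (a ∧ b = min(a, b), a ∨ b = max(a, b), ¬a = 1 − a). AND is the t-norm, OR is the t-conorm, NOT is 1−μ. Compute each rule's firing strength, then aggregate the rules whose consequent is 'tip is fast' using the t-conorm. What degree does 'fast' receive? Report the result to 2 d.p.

R1: poor=0.77, ¬great=1−0.22=0.78; AND[min(a, b)] → w = 0.77
R2: ¬okay=1−0.57=0.43, long=0.08, poor=0.77; AND[min(a, b)] → w = 0.08
R3: average=0.48, excellent=0.41, okay=0.57; AND[min(a, b)] → w = 0.41
R4: okay=0.57 → w = 0.57
R5: (poor=0.77 OR ¬okay=1−0.57=0.43) = 0.77; AND[min(a, b)] with average=0.48 → w = 0.48
Rules with consequent 'fast': {R1, R3, R5} → strengths 0.77, 0.41, 0.48
Aggregate via t-conorm [max(a, b)]: 0.77

0.77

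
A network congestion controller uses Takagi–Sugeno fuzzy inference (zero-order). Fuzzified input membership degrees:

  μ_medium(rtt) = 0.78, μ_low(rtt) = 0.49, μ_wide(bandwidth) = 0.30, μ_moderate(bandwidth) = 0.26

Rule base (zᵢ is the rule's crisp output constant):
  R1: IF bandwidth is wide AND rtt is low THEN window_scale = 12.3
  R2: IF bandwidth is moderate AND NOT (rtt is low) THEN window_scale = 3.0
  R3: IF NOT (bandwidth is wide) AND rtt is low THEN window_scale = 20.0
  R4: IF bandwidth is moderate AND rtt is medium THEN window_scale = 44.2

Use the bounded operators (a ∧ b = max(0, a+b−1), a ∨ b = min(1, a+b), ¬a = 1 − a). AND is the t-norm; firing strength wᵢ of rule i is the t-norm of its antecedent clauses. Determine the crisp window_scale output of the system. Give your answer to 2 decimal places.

24.21

R1 (z=12.3): wide=0.30, low=0.49; AND[max(0, a+b−1)] → w = 0.00
R2 (z=3.0): moderate=0.26, ¬low=1−0.49=0.51; AND[max(0, a+b−1)] → w = 0.00
R3 (z=20.0): ¬wide=1−0.30=0.70, low=0.49; AND[max(0, a+b−1)] → w = 0.19
R4 (z=44.2): moderate=0.26, medium=0.78; AND[max(0, a+b−1)] → w = 0.04
Weighted average = (0.00·12.3 + 0.00·3.0 + 0.19·20.0 + 0.04·44.2) / (0.00 + 0.00 + 0.19 + 0.04)
  = 5.5680 / 0.2300 = 24.21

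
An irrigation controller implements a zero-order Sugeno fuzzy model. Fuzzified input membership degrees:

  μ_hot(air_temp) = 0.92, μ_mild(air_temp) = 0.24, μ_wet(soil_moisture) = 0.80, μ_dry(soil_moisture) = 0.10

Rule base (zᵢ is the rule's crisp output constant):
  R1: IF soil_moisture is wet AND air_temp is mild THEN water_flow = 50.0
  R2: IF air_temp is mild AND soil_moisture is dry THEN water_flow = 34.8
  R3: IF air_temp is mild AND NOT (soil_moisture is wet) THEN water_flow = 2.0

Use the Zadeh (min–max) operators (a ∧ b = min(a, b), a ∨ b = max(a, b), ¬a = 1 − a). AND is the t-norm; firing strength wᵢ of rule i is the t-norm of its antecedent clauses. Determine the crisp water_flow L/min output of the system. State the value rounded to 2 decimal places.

R1 (z=50.0): wet=0.80, mild=0.24; AND[min(a, b)] → w = 0.24
R2 (z=34.8): mild=0.24, dry=0.10; AND[min(a, b)] → w = 0.10
R3 (z=2.0): mild=0.24, ¬wet=1−0.80=0.20; AND[min(a, b)] → w = 0.20
Weighted average = (0.24·50.0 + 0.10·34.8 + 0.20·2.0) / (0.24 + 0.10 + 0.20)
  = 15.8800 / 0.5400 = 29.41

29.41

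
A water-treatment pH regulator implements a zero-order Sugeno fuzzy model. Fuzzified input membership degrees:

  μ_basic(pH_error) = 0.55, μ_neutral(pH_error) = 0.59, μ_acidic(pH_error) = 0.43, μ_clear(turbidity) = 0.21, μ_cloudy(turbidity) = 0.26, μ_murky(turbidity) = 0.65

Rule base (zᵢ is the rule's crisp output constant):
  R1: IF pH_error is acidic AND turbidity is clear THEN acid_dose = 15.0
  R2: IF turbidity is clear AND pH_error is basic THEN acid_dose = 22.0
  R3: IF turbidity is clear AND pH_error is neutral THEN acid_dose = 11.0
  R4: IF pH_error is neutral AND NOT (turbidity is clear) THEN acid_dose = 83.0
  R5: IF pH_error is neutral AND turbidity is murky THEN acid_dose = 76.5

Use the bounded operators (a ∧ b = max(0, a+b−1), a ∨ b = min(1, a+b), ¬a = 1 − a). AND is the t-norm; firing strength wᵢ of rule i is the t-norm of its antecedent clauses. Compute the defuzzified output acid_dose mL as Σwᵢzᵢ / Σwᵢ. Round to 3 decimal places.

R1 (z=15.0): acidic=0.43, clear=0.21; AND[max(0, a+b−1)] → w = 0.00
R2 (z=22.0): clear=0.21, basic=0.55; AND[max(0, a+b−1)] → w = 0.00
R3 (z=11.0): clear=0.21, neutral=0.59; AND[max(0, a+b−1)] → w = 0.00
R4 (z=83.0): neutral=0.59, ¬clear=1−0.21=0.79; AND[max(0, a+b−1)] → w = 0.38
R5 (z=76.5): neutral=0.59, murky=0.65; AND[max(0, a+b−1)] → w = 0.24
Weighted average = (0.00·15.0 + 0.00·22.0 + 0.00·11.0 + 0.38·83.0 + 0.24·76.5) / (0.00 + 0.00 + 0.00 + 0.38 + 0.24)
  = 49.9000 / 0.6200 = 80.484

80.484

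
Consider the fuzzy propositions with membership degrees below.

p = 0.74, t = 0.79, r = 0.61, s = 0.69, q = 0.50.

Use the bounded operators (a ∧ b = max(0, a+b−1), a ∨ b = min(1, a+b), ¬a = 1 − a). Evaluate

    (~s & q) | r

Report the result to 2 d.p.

~s = 1 − 0.69 = 0.31
~s & q = max(0, a+b−1) on (0.31, 0.50) = 0.00
(~s & q) | r = min(1, a+b) on (0.00, 0.61) = 0.61

0.61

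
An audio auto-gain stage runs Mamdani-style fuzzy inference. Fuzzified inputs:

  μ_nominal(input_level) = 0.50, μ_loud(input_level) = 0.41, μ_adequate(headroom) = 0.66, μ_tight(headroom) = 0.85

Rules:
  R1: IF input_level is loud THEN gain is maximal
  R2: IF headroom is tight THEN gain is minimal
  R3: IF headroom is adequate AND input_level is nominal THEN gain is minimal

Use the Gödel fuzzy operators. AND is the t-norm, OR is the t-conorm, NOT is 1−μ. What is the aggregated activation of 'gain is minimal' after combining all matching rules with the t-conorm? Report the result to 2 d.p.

R1: loud=0.41 → w = 0.41
R2: tight=0.85 → w = 0.85
R3: adequate=0.66, nominal=0.50; AND[min(a, b)] → w = 0.50
Rules with consequent 'minimal': {R2, R3} → strengths 0.85, 0.50
Aggregate via t-conorm [max(a, b)]: 0.85

0.85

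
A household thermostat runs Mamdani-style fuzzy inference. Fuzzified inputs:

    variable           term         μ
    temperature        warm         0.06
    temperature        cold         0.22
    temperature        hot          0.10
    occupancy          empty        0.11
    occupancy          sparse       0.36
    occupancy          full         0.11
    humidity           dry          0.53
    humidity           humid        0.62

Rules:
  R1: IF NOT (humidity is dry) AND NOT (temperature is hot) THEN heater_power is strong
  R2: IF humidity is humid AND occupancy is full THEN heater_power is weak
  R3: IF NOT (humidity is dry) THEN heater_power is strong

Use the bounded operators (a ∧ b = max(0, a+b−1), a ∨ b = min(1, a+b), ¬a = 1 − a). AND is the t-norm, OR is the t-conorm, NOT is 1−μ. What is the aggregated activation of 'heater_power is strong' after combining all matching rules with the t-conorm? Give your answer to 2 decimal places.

0.84

R1: ¬dry=1−0.53=0.47, ¬hot=1−0.10=0.90; AND[max(0, a+b−1)] → w = 0.37
R2: humid=0.62, full=0.11; AND[max(0, a+b−1)] → w = 0.00
R3: ¬dry=1−0.53=0.47 → w = 0.47
Rules with consequent 'strong': {R1, R3} → strengths 0.37, 0.47
Aggregate via t-conorm [min(1, a+b)]: 0.84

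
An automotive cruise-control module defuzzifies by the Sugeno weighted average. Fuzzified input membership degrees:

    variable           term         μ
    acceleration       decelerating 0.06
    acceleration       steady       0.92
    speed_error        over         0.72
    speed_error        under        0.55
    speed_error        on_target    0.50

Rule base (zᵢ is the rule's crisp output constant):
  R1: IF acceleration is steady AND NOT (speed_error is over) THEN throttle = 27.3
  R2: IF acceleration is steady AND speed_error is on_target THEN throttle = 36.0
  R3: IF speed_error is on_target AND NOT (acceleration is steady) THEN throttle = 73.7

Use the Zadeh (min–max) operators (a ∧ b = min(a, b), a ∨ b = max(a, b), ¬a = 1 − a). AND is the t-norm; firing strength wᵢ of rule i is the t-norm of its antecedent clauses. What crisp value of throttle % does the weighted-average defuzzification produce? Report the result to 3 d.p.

R1 (z=27.3): steady=0.92, ¬over=1−0.72=0.28; AND[min(a, b)] → w = 0.28
R2 (z=36.0): steady=0.92, on_target=0.50; AND[min(a, b)] → w = 0.50
R3 (z=73.7): on_target=0.50, ¬steady=1−0.92=0.08; AND[min(a, b)] → w = 0.08
Weighted average = (0.28·27.3 + 0.50·36.0 + 0.08·73.7) / (0.28 + 0.50 + 0.08)
  = 31.5400 / 0.8600 = 36.674

36.674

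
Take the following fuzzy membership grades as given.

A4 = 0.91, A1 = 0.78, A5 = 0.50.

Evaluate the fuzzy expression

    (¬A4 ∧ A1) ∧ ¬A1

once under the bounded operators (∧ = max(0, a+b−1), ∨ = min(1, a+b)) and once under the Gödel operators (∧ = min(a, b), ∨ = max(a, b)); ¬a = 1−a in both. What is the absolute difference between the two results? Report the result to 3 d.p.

Under bounded:
  ¬A4 = 1 − 0.91 = 0.09
  ¬A4 ∧ A1 = max(0, a+b−1) on (0.09, 0.78) = 0.00
  ¬A1 = 1 − 0.78 = 0.22
  (¬A4 ∧ A1) ∧ ¬A1 = max(0, a+b−1) on (0.00, 0.22) = 0.00
  → value = 0.0000
Under Gödel:
  ¬A4 = 1 − 0.91 = 0.09
  ¬A4 ∧ A1 = min(a, b) on (0.09, 0.78) = 0.09
  ¬A1 = 1 − 0.78 = 0.22
  (¬A4 ∧ A1) ∧ ¬A1 = min(a, b) on (0.09, 0.22) = 0.09
  → value = 0.0900
|0.0000 − 0.0900| = 0.090

0.090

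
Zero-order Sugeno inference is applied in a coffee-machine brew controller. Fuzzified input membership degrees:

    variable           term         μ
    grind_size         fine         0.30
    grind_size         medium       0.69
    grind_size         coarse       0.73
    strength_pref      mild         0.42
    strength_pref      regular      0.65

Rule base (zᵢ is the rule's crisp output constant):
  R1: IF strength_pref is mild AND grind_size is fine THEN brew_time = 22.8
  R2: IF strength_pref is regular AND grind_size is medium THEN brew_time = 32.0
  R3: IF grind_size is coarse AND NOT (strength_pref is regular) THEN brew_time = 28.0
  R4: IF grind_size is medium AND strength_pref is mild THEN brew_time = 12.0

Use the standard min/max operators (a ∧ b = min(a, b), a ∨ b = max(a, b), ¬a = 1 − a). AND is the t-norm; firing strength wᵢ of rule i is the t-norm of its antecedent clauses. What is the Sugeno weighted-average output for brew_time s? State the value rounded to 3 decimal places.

24.698

R1 (z=22.8): mild=0.42, fine=0.30; AND[min(a, b)] → w = 0.30
R2 (z=32.0): regular=0.65, medium=0.69; AND[min(a, b)] → w = 0.65
R3 (z=28.0): coarse=0.73, ¬regular=1−0.65=0.35; AND[min(a, b)] → w = 0.35
R4 (z=12.0): medium=0.69, mild=0.42; AND[min(a, b)] → w = 0.42
Weighted average = (0.30·22.8 + 0.65·32.0 + 0.35·28.0 + 0.42·12.0) / (0.30 + 0.65 + 0.35 + 0.42)
  = 42.4800 / 1.7200 = 24.698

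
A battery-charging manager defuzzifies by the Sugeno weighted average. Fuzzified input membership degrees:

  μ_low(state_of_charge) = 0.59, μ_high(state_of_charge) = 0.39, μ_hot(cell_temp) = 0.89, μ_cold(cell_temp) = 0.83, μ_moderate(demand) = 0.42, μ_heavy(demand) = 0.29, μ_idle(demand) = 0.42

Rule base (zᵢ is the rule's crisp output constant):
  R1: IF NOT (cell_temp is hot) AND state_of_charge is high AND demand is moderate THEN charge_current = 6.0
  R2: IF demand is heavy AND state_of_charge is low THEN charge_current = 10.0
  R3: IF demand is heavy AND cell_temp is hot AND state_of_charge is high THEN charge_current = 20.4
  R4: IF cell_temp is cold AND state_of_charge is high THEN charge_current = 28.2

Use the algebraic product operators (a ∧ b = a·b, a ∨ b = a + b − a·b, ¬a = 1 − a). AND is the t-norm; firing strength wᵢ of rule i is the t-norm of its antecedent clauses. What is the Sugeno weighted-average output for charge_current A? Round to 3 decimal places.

R1 (z=6.0): ¬hot=1−0.89=0.11, high=0.39, moderate=0.42; AND[a·b] → w = 0.0180
R2 (z=10.0): heavy=0.29, low=0.59; AND[a·b] → w = 0.1711
R3 (z=20.4): heavy=0.29, hot=0.89, high=0.39; AND[a·b] → w = 0.1007
R4 (z=28.2): cold=0.83, high=0.39; AND[a·b] → w = 0.3237
Weighted average = (0.0180·6.0 + 0.1711·10.0 + 0.1007·20.4 + 0.3237·28.2) / (0.0180 + 0.1711 + 0.1007 + 0.3237)
  = 13.0009 / 0.6135 = 21.192

21.192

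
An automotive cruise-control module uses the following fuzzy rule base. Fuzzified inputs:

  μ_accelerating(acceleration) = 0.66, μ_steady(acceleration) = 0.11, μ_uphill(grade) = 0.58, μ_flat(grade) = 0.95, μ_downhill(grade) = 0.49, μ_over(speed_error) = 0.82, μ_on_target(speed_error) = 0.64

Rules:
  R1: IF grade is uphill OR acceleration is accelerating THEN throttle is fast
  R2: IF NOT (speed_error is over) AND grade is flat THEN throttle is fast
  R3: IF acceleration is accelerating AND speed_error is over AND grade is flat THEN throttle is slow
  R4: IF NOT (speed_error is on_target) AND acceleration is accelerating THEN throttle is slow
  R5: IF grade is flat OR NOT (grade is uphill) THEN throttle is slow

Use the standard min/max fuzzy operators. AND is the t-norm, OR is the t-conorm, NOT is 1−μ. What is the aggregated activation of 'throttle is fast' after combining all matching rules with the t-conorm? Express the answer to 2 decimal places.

0.66

R1: uphill=0.58, accelerating=0.66; OR[max(a, b)] → w = 0.66
R2: ¬over=1−0.82=0.18, flat=0.95; AND[min(a, b)] → w = 0.18
R3: accelerating=0.66, over=0.82, flat=0.95; AND[min(a, b)] → w = 0.66
R4: ¬on_target=1−0.64=0.36, accelerating=0.66; AND[min(a, b)] → w = 0.36
R5: flat=0.95, ¬uphill=1−0.58=0.42; OR[max(a, b)] → w = 0.95
Rules with consequent 'fast': {R1, R2} → strengths 0.66, 0.18
Aggregate via t-conorm [max(a, b)]: 0.66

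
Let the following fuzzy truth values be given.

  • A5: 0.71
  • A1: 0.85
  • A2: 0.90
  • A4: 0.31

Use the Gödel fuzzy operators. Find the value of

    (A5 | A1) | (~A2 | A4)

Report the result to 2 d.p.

0.85

A5 | A1 = max(a, b) on (0.71, 0.85) = 0.85
~A2 = 1 − 0.90 = 0.10
~A2 | A4 = max(a, b) on (0.10, 0.31) = 0.31
(A5 | A1) | (~A2 | A4) = max(a, b) on (0.85, 0.31) = 0.85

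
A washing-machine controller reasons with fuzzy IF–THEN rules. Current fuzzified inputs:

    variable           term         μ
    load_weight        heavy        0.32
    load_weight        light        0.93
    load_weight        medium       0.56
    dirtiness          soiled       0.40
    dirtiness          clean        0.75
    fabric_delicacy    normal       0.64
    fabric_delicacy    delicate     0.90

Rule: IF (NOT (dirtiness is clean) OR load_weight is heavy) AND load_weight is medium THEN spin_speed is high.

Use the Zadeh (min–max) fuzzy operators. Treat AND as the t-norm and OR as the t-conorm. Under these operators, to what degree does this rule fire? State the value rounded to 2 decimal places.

0.32

firing strength: (¬clean=1−0.75=0.25 OR heavy=0.32) = 0.32; AND[min(a, b)] with medium=0.56 → w = 0.32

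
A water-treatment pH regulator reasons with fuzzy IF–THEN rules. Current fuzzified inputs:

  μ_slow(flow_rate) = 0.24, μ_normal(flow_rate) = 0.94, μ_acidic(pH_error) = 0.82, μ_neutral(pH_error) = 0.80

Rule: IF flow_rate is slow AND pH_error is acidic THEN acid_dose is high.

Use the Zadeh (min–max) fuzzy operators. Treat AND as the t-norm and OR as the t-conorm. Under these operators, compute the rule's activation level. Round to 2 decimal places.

0.24

firing strength: slow=0.24, acidic=0.82; AND[min(a, b)] → w = 0.24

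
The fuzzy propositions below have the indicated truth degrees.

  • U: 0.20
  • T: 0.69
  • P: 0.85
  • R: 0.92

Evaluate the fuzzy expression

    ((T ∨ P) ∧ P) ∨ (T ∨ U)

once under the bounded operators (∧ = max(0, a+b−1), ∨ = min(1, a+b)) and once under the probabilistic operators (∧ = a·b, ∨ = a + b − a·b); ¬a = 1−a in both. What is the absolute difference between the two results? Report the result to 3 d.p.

0.047

Under bounded:
  T ∨ P = min(1, a+b) on (0.69, 0.85) = 1.00
  (T ∨ P) ∧ P = max(0, a+b−1) on (1.00, 0.85) = 0.85
  T ∨ U = min(1, a+b) on (0.69, 0.20) = 0.89
  ((T ∨ P) ∧ P) ∨ (T ∨ U) = min(1, a+b) on (0.85, 0.89) = 1.00
  → value = 1.0000
Under probabilistic:
  T ∨ P = a + b − a·b on (0.6900, 0.8500) = 0.9535
  (T ∨ P) ∧ P = a·b on (0.9535, 0.8500) = 0.8105
  T ∨ U = a + b − a·b on (0.6900, 0.2000) = 0.7520
  ((T ∨ P) ∧ P) ∨ (T ∨ U) = a + b − a·b on (0.8105, 0.7520) = 0.9530
  → value = 0.9530
|1.0000 − 0.9530| = 0.047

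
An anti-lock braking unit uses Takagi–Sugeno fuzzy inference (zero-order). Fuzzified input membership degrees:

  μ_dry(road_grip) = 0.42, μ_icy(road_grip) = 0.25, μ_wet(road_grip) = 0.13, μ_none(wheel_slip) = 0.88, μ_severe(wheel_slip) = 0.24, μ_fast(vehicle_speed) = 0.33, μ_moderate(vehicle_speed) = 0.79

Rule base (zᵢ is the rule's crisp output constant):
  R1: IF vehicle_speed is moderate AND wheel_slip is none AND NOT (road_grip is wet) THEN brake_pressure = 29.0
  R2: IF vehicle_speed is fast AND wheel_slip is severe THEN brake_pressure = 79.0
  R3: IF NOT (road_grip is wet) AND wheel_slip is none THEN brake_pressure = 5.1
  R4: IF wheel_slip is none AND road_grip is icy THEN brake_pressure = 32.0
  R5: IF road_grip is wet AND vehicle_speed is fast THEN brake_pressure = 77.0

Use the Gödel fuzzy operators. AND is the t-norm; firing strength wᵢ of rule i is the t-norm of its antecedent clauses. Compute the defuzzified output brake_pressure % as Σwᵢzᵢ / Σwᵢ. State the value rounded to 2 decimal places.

R1 (z=29.0): moderate=0.79, none=0.88, ¬wet=1−0.13=0.87; AND[min(a, b)] → w = 0.79
R2 (z=79.0): fast=0.33, severe=0.24; AND[min(a, b)] → w = 0.24
R3 (z=5.1): ¬wet=1−0.13=0.87, none=0.88; AND[min(a, b)] → w = 0.87
R4 (z=32.0): none=0.88, icy=0.25; AND[min(a, b)] → w = 0.25
R5 (z=77.0): wet=0.13, fast=0.33; AND[min(a, b)] → w = 0.13
Weighted average = (0.79·29.0 + 0.24·79.0 + 0.87·5.1 + 0.25·32.0 + 0.13·77.0) / (0.79 + 0.24 + 0.87 + 0.25 + 0.13)
  = 64.3170 / 2.2800 = 28.21

28.21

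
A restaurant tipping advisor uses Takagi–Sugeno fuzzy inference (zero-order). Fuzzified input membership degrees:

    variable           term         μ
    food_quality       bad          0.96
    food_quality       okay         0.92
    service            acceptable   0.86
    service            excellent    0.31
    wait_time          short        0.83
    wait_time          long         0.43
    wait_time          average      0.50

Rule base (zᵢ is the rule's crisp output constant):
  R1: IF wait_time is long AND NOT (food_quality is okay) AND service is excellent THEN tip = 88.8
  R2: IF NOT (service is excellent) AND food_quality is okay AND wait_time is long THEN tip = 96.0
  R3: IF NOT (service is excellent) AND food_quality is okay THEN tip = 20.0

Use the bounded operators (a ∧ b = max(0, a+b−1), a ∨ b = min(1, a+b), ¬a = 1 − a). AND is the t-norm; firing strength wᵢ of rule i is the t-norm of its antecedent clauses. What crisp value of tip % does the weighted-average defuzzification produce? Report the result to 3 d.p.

R1 (z=88.8): long=0.43, ¬okay=1−0.92=0.08, excellent=0.31; AND[max(0, a+b−1)] → w = 0.00
R2 (z=96.0): ¬excellent=1−0.31=0.69, okay=0.92, long=0.43; AND[max(0, a+b−1)] → w = 0.04
R3 (z=20.0): ¬excellent=1−0.31=0.69, okay=0.92; AND[max(0, a+b−1)] → w = 0.61
Weighted average = (0.00·88.8 + 0.04·96.0 + 0.61·20.0) / (0.00 + 0.04 + 0.61)
  = 16.0400 / 0.6500 = 24.677

24.677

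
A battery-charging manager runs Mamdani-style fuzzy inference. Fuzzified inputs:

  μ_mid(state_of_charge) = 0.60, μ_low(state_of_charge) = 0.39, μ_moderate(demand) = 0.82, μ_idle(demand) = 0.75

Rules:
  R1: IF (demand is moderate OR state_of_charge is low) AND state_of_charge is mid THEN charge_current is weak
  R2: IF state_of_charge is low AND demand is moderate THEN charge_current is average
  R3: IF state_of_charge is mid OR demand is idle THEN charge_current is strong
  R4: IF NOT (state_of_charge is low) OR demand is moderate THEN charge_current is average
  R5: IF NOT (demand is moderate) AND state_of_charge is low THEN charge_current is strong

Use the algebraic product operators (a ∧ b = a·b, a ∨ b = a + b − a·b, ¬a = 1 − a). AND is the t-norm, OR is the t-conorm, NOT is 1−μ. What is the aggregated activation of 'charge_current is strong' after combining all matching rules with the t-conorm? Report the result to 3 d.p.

0.907

R1: (moderate=0.82 OR low=0.39) = 0.8902; AND[a·b] with mid=0.60 → w = 0.5341
R2: low=0.39, moderate=0.82; AND[a·b] → w = 0.3198
R3: mid=0.60, idle=0.75; OR[a + b − a·b] → w = 0.9000
R4: ¬low=1−0.39=0.61, moderate=0.82; OR[a + b − a·b] → w = 0.9298
R5: ¬moderate=1−0.82=0.18, low=0.39; AND[a·b] → w = 0.0702
Rules with consequent 'strong': {R3, R5} → strengths 0.9000, 0.0702
Aggregate via t-conorm [a + b − a·b]: 0.9070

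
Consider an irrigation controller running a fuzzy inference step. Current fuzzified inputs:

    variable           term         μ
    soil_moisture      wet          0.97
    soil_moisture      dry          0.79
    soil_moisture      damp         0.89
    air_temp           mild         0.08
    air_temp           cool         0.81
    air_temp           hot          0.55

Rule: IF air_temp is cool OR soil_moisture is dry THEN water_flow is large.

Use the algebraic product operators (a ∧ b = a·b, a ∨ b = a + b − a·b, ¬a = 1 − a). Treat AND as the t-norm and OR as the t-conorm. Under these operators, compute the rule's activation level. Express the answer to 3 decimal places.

firing strength: cool=0.81, dry=0.79; OR[a + b − a·b] → w = 0.9601

0.960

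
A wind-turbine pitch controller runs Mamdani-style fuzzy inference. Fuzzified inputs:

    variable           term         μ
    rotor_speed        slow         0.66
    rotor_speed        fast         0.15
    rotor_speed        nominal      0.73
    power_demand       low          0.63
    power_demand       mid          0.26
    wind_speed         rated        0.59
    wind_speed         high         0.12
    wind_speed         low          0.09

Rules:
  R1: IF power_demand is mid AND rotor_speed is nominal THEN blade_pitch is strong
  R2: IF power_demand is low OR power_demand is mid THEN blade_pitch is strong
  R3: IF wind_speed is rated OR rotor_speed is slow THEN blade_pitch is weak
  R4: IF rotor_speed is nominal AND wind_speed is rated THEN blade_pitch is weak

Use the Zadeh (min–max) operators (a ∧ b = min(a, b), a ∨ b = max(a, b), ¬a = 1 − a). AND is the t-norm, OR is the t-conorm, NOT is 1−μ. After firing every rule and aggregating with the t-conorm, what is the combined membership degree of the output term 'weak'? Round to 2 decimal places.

0.66

R1: mid=0.26, nominal=0.73; AND[min(a, b)] → w = 0.26
R2: low=0.63, mid=0.26; OR[max(a, b)] → w = 0.63
R3: rated=0.59, slow=0.66; OR[max(a, b)] → w = 0.66
R4: nominal=0.73, rated=0.59; AND[min(a, b)] → w = 0.59
Rules with consequent 'weak': {R3, R4} → strengths 0.66, 0.59
Aggregate via t-conorm [max(a, b)]: 0.66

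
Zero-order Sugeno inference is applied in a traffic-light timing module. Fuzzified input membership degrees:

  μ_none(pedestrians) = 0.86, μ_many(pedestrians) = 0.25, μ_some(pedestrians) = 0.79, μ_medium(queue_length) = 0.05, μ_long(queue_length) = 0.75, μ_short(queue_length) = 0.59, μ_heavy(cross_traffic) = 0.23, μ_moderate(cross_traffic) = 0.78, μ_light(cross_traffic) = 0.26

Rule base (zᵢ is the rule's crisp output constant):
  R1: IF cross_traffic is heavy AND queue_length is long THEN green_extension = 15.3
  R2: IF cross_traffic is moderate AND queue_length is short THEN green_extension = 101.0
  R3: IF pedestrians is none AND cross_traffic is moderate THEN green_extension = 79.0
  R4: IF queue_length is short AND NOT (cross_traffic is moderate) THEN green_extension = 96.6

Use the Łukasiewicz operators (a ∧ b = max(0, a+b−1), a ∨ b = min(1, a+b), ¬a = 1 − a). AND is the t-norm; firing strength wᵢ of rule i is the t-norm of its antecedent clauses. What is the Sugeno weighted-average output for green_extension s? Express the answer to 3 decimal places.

R1 (z=15.3): heavy=0.23, long=0.75; AND[max(0, a+b−1)] → w = 0.00
R2 (z=101.0): moderate=0.78, short=0.59; AND[max(0, a+b−1)] → w = 0.37
R3 (z=79.0): none=0.86, moderate=0.78; AND[max(0, a+b−1)] → w = 0.64
R4 (z=96.6): short=0.59, ¬moderate=1−0.78=0.22; AND[max(0, a+b−1)] → w = 0.00
Weighted average = (0.00·15.3 + 0.37·101.0 + 0.64·79.0 + 0.00·96.6) / (0.00 + 0.37 + 0.64 + 0.00)
  = 87.9300 / 1.0100 = 87.059

87.059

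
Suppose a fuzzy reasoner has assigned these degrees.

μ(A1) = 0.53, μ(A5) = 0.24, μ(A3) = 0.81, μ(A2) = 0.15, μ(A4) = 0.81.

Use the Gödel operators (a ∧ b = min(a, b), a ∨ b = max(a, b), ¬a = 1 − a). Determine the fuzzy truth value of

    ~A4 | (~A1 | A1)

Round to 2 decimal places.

~A4 = 1 − 0.81 = 0.19
~A1 = 1 − 0.53 = 0.47
~A1 | A1 = max(a, b) on (0.47, 0.53) = 0.53
~A4 | (~A1 | A1) = max(a, b) on (0.19, 0.53) = 0.53

0.53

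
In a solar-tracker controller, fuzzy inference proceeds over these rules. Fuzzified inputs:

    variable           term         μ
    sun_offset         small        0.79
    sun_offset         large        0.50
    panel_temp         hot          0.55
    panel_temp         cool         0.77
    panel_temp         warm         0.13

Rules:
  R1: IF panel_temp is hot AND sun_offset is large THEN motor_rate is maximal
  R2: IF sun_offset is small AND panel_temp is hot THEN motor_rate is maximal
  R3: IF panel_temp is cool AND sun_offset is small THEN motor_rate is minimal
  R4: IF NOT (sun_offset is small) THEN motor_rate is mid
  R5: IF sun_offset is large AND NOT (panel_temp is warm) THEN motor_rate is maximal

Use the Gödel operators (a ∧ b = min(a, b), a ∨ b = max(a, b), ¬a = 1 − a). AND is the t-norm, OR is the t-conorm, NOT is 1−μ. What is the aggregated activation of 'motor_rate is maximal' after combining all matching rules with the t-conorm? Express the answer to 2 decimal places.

0.55

R1: hot=0.55, large=0.50; AND[min(a, b)] → w = 0.50
R2: small=0.79, hot=0.55; AND[min(a, b)] → w = 0.55
R3: cool=0.77, small=0.79; AND[min(a, b)] → w = 0.77
R4: ¬small=1−0.79=0.21 → w = 0.21
R5: large=0.50, ¬warm=1−0.13=0.87; AND[min(a, b)] → w = 0.50
Rules with consequent 'maximal': {R1, R2, R5} → strengths 0.50, 0.55, 0.50
Aggregate via t-conorm [max(a, b)]: 0.55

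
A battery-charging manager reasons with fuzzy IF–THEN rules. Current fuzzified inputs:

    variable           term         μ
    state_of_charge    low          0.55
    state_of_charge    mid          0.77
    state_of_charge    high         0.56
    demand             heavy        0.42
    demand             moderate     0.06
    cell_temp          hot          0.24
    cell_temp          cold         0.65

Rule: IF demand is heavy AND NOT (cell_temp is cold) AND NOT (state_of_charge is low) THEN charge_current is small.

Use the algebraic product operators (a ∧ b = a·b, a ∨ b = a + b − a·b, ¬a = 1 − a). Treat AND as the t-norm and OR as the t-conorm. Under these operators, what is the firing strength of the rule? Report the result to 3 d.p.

firing strength: heavy=0.42, ¬cold=1−0.65=0.35, ¬low=1−0.55=0.45; AND[a·b] → w = 0.0661

0.066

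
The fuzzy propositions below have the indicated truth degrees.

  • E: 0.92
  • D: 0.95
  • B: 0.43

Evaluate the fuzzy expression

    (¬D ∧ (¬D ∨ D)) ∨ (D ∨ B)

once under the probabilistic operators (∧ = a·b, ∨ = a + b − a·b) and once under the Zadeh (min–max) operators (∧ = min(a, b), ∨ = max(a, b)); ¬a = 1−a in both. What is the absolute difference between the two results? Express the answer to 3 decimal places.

Under probabilistic:
  ¬D = 1 − 0.9500 = 0.0500
  ¬D = 1 − 0.9500 = 0.0500
  ¬D ∨ D = a + b − a·b on (0.0500, 0.9500) = 0.9525
  ¬D ∧ (¬D ∨ D) = a·b on (0.0500, 0.9525) = 0.0476
  D ∨ B = a + b − a·b on (0.9500, 0.4300) = 0.9715
  (¬D ∧ (¬D ∨ D)) ∨ (D ∨ B) = a + b − a·b on (0.0476, 0.9715) = 0.9729
  → value = 0.9729
Under Zadeh (min–max):
  ¬D = 1 − 0.95 = 0.05
  ¬D = 1 − 0.95 = 0.05
  ¬D ∨ D = max(a, b) on (0.05, 0.95) = 0.95
  ¬D ∧ (¬D ∨ D) = min(a, b) on (0.05, 0.95) = 0.05
  D ∨ B = max(a, b) on (0.95, 0.43) = 0.95
  (¬D ∧ (¬D ∨ D)) ∨ (D ∨ B) = max(a, b) on (0.05, 0.95) = 0.95
  → value = 0.9500
|0.9729 − 0.9500| = 0.023

0.023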